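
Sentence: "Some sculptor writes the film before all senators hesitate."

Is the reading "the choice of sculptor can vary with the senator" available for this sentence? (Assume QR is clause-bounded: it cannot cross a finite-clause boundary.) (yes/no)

No

The paraphrase describes the scope ordering *all senators* > *some sculptor*.
The DP *all senators* is contained in the adjunct clause *before all senators hesitate*.
The adjunct-island constraint bars QR out of an adverbial clause.
The inverse ordering *all senators* > *some sculptor* is therefore underivable.
(Only the surface reading survives: one fixed sculptor with respect to all the relevant senators.)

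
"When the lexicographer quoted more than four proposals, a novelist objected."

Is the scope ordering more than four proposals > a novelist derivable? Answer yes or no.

No

The DP *more than four proposals* is contained in the adjunct clause *when the lexicographer quoted more than four proposals*.
Scope out of an adjunct clause is unavailable: QR respects the adjunct-island constraint.
There is no licit LF on which *more than four proposals* c-commands *a novelist*.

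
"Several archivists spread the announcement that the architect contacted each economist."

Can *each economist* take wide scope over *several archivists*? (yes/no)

No

*each economist* occurs within the complex NP *the announcement that the architect contacted each economist*.
Noun-complement clauses are scope islands (the Complex NP Constraint): a quantifier inside one cannot scope into the matrix.
So *each economist* cannot raise high enough to outscope *several archivists*; only the surface ordering *several archivists* > *each economist* is available.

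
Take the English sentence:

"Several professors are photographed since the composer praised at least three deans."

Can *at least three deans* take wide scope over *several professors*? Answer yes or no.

No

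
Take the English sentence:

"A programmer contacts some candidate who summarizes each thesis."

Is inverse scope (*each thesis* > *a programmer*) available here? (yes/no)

No

The target quantifier *each thesis* is part of the relative clause *who summarizes each thesis* modifying *some candidate*.
A relative clause is a scope island — quantifier raising cannot cross its boundary.
Hence only narrow scope for *each thesis* (under *a programmer*) survives.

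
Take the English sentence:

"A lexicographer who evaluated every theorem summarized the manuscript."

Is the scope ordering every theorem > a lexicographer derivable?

No

*every theorem* is embedded in the relative clause *who evaluated every theorem*.
Quantifiers inside a relative clause are trapped there; the RC boundary blocks QR.
The inverse ordering *every theorem* > *a lexicographer* is therefore underivable.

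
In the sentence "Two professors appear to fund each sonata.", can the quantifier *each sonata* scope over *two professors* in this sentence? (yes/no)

Yes

Raising constructions are monoclausal for scope purposes; *each sonata* is not separated from *two professors* by any island.
Clause-internal QR can adjoin the lower DP above the subject, yielding the inverse reading.
So *each sonata* > *two professors* is among the available readings.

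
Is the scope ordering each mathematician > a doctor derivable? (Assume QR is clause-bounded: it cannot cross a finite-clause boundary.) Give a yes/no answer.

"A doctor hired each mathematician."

Yes

Both DPs are arguments of the same predicate; there is no clause or island boundary between them.
Nothing blocks QR of the lower DP to a position above the higher one, so inverse scope is available.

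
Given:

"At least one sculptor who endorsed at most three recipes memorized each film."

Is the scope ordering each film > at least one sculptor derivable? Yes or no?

*each film* is a matrix argument; only *at least one sculptor* is modified by the relative clause *who endorsed at most three recipes*, so the RC island is irrelevant to the target quantifier.
QR within a single clause is free, so the lower quantifier may take scope over the higher one.
The sentence is scopally ambiguous between *at least one sculptor* > *each film* and *each film* > *at least one sculptor*.

Yes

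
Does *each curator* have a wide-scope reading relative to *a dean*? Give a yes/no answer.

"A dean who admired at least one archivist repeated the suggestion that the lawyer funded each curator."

No

*each curator* is embedded in the complex NP *the suggestion that the lawyer funded each curator*.
Noun-complement clauses are scope islands (the Complex NP Constraint): a quantifier inside one cannot scope into the matrix.
The inverse ordering *each curator* > *a dean* is therefore underivable.
(Only the surface reading survives: one fixed dean with respect to all the relevant curators.)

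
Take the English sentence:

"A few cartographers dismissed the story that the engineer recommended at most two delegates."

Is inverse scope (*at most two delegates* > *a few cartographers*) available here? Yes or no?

The target quantifier *at most two delegates* is part of the complex NP *the story that the engineer recommended at most two delegates*.
The Complex NP Constraint bars QR out of the complement clause of a noun.
*at most two delegates* is confined to the island and cannot take scope over *a few cartographers*.

No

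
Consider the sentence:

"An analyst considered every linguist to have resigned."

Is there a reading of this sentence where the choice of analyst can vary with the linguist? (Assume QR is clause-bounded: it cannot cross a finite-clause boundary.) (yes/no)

Yes

The paraphrase describes the scope ordering *every linguist* > *an analyst*.
The ECM infinitive is scope-transparent — *every linguist* is free to raise above *an analyst*.
Nothing blocks QR of the lower DP to a position above the higher one, so inverse scope is available.
So *every linguist* > *an analyst* is among the available readings.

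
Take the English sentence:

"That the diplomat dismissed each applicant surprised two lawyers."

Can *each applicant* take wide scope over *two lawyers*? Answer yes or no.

No

Structurally, *each applicant* is inside the sentential subject *that the diplomat dismissed each applicant*.
Clausal subjects are scope islands; QR from inside the subject into the matrix is barred.
*each applicant* is confined to the island and cannot take scope over *two lawyers*.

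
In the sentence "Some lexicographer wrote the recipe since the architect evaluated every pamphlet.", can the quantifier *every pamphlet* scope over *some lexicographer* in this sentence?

No

*every pamphlet* occurs within the adjunct clause *since the architect evaluated every pamphlet*.
Since the clause is an adjunct (not a complement), the Adjunct Condition blocks QR across its edge.
*every pamphlet* is confined to the island and cannot take scope over *some lexicographer*.
(Only the surface reading survives: one fixed lexicographer with respect to all the relevant pamphlets.)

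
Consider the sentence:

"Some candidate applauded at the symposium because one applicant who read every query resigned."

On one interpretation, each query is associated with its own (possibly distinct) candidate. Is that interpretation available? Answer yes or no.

That reading corresponds to *every query* > *some candidate*.
Structurally, *every query* is inside the relative clause *who read every query*, which is itself inside the adjunct *because one applicant who read every query resigned*.
Nested islands: the RC island is itself inside an adjunct island, so wide scope is doubly excluded.
There is no licit LF on which *every query* c-commands *some candidate*.

No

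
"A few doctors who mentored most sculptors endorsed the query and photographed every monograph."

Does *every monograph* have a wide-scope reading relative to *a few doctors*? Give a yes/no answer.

No

The target quantifier *every monograph* is part of one conjunct of the coordinate structure (*photographed every monograph*).
A quantifier cannot raise out of one conjunct of a coordination across the whole coordinate structure — the CSC applies to QR.
*every monograph* > *a few doctors* would require crossing that boundary, which is illicit.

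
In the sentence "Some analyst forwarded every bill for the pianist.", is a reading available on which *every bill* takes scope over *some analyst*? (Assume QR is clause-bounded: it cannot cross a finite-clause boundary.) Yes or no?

*every bill* and *some analyst* are in the same minimal clause.
No island intervenes, so both surface and inverse scope are derivable.

Yes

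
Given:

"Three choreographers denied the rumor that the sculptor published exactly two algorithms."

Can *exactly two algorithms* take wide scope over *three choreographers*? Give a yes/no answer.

No

*exactly two algorithms* is embedded in the complex NP *the rumor that the sculptor published exactly two algorithms*.
The Complex NP Constraint bars QR out of the complement clause of a noun.
So *exactly two algorithms* cannot raise high enough to outscope *three choreographers*; only the surface ordering *three choreographers* > *exactly two algorithms* is available.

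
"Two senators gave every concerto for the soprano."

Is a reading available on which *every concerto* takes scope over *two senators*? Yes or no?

*every concerto* and *two senators* are in the same minimal clause.
Clause-internal QR can adjoin the lower DP above the subject, yielding the inverse reading.

Yes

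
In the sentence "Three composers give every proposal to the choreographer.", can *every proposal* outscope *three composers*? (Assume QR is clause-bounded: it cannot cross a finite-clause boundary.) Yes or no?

Yes

*three composers* and *every proposal* are co-arguments of the matrix verb, with nothing but a clause-internal boundary between them.
With no island boundary between them, the object can take inverse scope over the subject via ordinary QR within the clause.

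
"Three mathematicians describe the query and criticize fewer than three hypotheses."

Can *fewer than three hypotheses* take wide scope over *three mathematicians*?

Structurally, *fewer than three hypotheses* is inside one conjunct of the coordinate structure (*criticize fewer than three hypotheses*).
Coordinate structures are islands for non-across-the-board movement, QR included.
The inverse ordering *fewer than three hypotheses* > *three mathematicians* is therefore underivable.

No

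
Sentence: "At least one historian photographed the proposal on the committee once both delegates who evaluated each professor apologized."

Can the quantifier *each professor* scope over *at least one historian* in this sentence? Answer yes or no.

No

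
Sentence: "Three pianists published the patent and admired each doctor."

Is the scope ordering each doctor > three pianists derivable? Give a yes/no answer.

Structurally, *each doctor* is inside one conjunct of the coordinate structure (*admired each doctor*).
A quantifier cannot raise out of one conjunct of a coordination across the whole coordinate structure — the CSC applies to QR.
*each doctor* > *three pianists* would require crossing that boundary, which is illicit.

No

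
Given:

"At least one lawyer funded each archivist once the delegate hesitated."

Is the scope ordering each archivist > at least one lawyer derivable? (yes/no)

Yes

The adjunct clause does not contain *each archivist*, which is the matrix object.
Clause-internal QR can adjoin the lower DP above the subject, yielding the inverse reading.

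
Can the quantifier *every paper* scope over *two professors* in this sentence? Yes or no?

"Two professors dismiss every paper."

Yes

*every paper* and *two professors* are in the same minimal clause.
Clause-internal QR can adjoin the lower DP above the subject, yielding the inverse reading.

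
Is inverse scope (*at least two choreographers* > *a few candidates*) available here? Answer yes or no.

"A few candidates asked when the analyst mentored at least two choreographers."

No

*at least two choreographers* sits inside the embedded question *when the analyst mentored at least two choreographers*.
An indirect question is a wh-island; the filled [Spec,CP] blocks QR across the CP edge.
There is no licit LF on which *at least two choreographers* c-commands *a few candidates*.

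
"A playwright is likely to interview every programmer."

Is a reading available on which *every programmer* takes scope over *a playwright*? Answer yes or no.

*every programmer* is the object of the infinitival complement of a raising predicate; raising infinitives are transparent for QR, so the two DPs are in effect clausemates.
QR within a single clause is free, so the lower quantifier may take scope over the higher one.

Yes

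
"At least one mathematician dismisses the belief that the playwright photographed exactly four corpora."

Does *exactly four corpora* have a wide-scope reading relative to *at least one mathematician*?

*exactly four corpora* is embedded in the complex NP *the belief that the playwright photographed exactly four corpora*.
Since the clause is the complement of a nominal head, the CNPC blocks scope extraction.
*exactly four corpora* is confined to the island and cannot take scope over *at least one mathematician*.

No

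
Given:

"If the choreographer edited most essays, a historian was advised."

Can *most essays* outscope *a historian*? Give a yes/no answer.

*most essays* sits inside the adjunct clause *if the choreographer edited most essays*.
Adjuncts are opaque for quantifier raising; a quantifier in an adjunct stays inside it.
There is no licit LF on which *most essays* c-commands *a historian*.

No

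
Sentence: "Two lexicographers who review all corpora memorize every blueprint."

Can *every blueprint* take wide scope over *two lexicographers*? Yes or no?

Although the sentence contains a relative clause (*who review all corpora*), *every blueprint* is outside it, in the matrix VP.
Nothing blocks QR of the lower DP to a position above the higher one, so inverse scope is available.

Yes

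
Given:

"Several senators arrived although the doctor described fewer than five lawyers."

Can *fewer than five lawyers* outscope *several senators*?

No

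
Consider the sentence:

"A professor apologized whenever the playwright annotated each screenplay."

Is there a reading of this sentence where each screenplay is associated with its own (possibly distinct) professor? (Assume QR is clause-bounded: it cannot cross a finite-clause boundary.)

No

That reading corresponds to *each screenplay* > *a professor*.
*each screenplay* occurs within the adjunct clause *whenever the playwright annotated each screenplay*.
Scope out of an adjunct clause is unavailable: QR respects the adjunct-island constraint.
Hence only narrow scope for *each screenplay* (under *a professor*) survives.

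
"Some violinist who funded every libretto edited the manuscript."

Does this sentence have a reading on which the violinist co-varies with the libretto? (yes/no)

No

That reading corresponds to *every libretto* > *some violinist*.
*every libretto* is embedded in the relative clause *who funded every libretto*.
Relative clauses block scope extraction: QR cannot target a position outside the modified NP.
*every libretto* > *some violinist* would require crossing that boundary, which is illicit.
(Only the surface reading survives: one fixed violinist with respect to all the relevant librettos.)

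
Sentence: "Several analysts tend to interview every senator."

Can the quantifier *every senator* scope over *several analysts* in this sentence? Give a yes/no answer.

Yes

*every senator* is inside a raising infinitive, which is transparent to QR (no CP barrier), so it behaves as a matrix argument.
No island intervenes, so both surface and inverse scope are derivable.
Both orderings are possible: *several analysts* > *every senator* and *every senator* > *several analysts*.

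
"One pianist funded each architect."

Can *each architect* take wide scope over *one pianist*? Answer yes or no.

*one pianist* and *each architect* are co-arguments of the matrix verb, with nothing but a clause-internal boundary between them.
QR within a single clause is free, so the lower quantifier may take scope over the higher one.
The sentence is scopally ambiguous between *one pianist* > *each architect* and *each architect* > *one pianist*.

Yes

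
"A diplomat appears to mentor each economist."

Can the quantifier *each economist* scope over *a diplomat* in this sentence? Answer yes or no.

Yes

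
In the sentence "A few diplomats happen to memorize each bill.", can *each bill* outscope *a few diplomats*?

Yes

Infinitival complements of raising predicates do not block QR; *each bill* and *a few diplomats* are effectively clausemates.
Since no island is crossed, the inverse ordering is licensed alongside surface scope.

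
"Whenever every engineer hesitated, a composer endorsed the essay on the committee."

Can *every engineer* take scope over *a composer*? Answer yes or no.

No

Structurally, *every engineer* is inside the adjunct clause *whenever every engineer hesitated*.
Adjuncts are opaque for quantifier raising; a quantifier in an adjunct stays inside it.
*every engineer* > *a composer* would require crossing that boundary, which is illicit.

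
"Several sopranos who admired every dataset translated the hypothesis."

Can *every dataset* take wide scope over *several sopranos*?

*every dataset* sits inside the relative clause *who admired every dataset*.
QR out of a relative clause is ruled out by the relative-clause island constraint.
So *every dataset* cannot raise high enough to outscope *several sopranos*; only the surface ordering *several sopranos* > *every dataset* is available.

No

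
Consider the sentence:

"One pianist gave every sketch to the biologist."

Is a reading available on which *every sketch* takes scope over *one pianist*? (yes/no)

Yes

Both DPs are arguments of the same predicate; there is no clause or island boundary between them.
QR within a single clause is free, so the lower quantifier may take scope over the higher one.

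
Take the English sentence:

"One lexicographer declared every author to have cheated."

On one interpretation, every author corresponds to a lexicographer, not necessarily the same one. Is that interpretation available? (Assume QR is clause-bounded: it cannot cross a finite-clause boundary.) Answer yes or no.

Yes

The paraphrase describes the scope ordering *every author* > *one lexicographer*.
ECM infinitives lack a CP barrier, so *every author* can QR over the matrix subject *one lexicographer*.
Clause-internal QR can adjoin the lower DP above the subject, yielding the inverse reading.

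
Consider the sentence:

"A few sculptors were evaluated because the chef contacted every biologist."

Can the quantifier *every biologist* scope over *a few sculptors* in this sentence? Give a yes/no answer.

No

*every biologist* is embedded in the adjunct clause *because the chef contacted every biologist*.
Adjunct clauses are scope islands: a quantifier inside an adjunct cannot raise into the matrix clause.
There is no licit LF on which *every biologist* c-commands *a few sculptors*.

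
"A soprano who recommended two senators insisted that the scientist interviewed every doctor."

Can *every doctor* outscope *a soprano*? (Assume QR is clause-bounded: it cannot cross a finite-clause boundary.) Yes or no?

No

The target quantifier *every doctor* is part of the finite complement clause *that the scientist interviewed every doctor*.
Under clause-bounded QR, a quantifier in an embedded finite clause cannot raise into the matrix clause.
*every doctor* > *a soprano* would require crossing that boundary, which is illicit.
(Only the surface reading survives: one fixed soprano with respect to all the relevant doctors.)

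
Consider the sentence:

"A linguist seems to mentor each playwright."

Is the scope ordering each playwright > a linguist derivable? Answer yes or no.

Yes

Infinitival complements of raising predicates do not block QR; *each playwright* and *a linguist* are effectively clausemates.
With no island boundary between them, the object can take inverse scope over the subject via ordinary QR within the clause.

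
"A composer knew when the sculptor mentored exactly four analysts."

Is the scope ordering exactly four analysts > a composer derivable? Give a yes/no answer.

No

*exactly four analysts* occurs within the embedded question *when the sculptor mentored exactly four analysts*.
QR across an interrogative CP boundary is ruled out as a wh-island violation.
The inverse ordering *exactly four analysts* > *a composer* is therefore underivable.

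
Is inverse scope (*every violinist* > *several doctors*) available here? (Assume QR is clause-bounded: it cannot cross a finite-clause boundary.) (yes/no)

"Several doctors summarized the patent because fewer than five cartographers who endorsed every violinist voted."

No

*every violinist* occurs within the relative clause *who endorsed every violinist*, which is itself inside the adjunct *because fewer than five cartographers who endorsed every violinist voted*.
Both the relative clause and the enclosing adjunct are scope islands; QR cannot cross either.
So *every violinist* cannot raise high enough to outscope *several doctors*; only the surface ordering *several doctors* > *every violinist* is available.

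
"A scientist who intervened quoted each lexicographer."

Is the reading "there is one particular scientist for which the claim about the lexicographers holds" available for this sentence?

Yes

This is the *a scientist* > *each lexicographer* reading.
Surface scope (*a scientist* > *each lexicographer*) is always derivable; islands only block QR, not in-situ interpretation.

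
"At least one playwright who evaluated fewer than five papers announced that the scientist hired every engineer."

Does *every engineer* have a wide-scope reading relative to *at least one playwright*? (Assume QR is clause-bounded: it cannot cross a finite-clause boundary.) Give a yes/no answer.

No

*every engineer* sits inside the finite complement clause *that the scientist hired every engineer*.
Finite CP is the ceiling for QR here, by assumption.
Hence only narrow scope for *every engineer* (under *at least one playwright*) survives.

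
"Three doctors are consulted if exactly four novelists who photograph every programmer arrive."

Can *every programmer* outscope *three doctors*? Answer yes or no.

*every programmer* is embedded in the relative clause *who photograph every programmer*, which is itself inside the adjunct *if exactly four novelists who photograph every programmer arrive*.
Two island boundaries intervene — the relative clause and the adjunct. Either alone would block QR.
Hence only narrow scope for *every programmer* (under *three doctors*) survives.

No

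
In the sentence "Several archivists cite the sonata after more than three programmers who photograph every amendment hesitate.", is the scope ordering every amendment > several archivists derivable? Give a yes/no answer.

No

*every amendment* is embedded in the relative clause *who photograph every amendment*, which is itself inside the adjunct *after more than three programmers who photograph every amendment hesitate*.
Even if one barrier were somehow void, the other would still block QR.
*every amendment* > *several archivists* would require crossing that boundary, which is illicit.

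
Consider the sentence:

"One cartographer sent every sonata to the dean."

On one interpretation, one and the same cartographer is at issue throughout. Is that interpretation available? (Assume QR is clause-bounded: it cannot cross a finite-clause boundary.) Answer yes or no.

That reading corresponds to *one cartographer* > *every sonata*.
Nothing needs to raise for *one cartographer* > *every sonata*, so no island constraint is at stake.

Yes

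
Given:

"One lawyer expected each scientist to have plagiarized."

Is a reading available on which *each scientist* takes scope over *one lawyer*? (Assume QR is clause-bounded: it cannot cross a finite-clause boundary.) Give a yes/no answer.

The ECM infinitive is scope-transparent — *each scientist* is free to raise above *one lawyer*.
Since no island is crossed, the inverse ordering is licensed alongside surface scope.

Yes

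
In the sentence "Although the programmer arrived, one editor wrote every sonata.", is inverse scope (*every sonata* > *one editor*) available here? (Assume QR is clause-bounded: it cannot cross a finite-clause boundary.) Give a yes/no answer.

Neither queried DP is inside the adjunct, so the adjunct-island constraint does not apply.
No island intervenes, so both surface and inverse scope are derivable.
The sentence is scopally ambiguous between *one editor* > *every sonata* and *every sonata* > *one editor*.

Yes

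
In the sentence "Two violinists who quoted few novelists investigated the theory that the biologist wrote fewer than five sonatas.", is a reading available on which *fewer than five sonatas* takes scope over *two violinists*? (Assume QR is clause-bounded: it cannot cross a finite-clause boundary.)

No

Structurally, *fewer than five sonatas* is inside the complex NP *the theory that the biologist wrote fewer than five sonatas*.
Since the clause is the complement of a nominal head, the CNPC blocks scope extraction.
*fewer than five sonatas* > *two violinists* would require crossing that boundary, which is illicit.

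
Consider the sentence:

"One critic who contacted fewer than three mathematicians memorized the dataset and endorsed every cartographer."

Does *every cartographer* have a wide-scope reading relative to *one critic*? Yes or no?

No

The target quantifier *every cartographer* is part of one conjunct of the coordinate structure (*endorsed every cartographer*).
The Coordinate Structure Constraint blocks movement (including QR) out of a single conjunct.
*every cartographer* > *one critic* would require crossing that boundary, which is illicit.
(Only the surface reading survives: one fixed critic with respect to all the relevant cartographers.)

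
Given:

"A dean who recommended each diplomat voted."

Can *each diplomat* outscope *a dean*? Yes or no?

Structurally, *each diplomat* is inside the relative clause *who recommended each diplomat*.
Relative clauses block scope extraction: QR cannot target a position outside the modified NP.
So *each diplomat* cannot raise high enough to outscope *a dean*; only the surface ordering *a dean* > *each diplomat* is available.

No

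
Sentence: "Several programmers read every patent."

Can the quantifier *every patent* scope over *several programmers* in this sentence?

Yes

Both DPs are arguments of the same predicate; there is no clause or island boundary between them.
Ordinary QR to a clause-peripheral position gives the wide-scope LF for the lower DP.
Both orderings are possible: *several programmers* > *every patent* and *every patent* > *several programmers*.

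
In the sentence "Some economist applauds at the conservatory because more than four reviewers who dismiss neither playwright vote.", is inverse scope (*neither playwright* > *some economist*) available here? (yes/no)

No

The target quantifier *neither playwright* is part of the relative clause *who dismiss neither playwright*, which is itself inside the adjunct *because more than four reviewers who dismiss neither playwright vote*.
Both the relative clause and the enclosing adjunct are scope islands; QR cannot cross either.
*neither playwright* > *some economist* would require crossing that boundary, which is illicit.
(Only the surface reading survives: one fixed economist with respect to all the relevant playwrights.)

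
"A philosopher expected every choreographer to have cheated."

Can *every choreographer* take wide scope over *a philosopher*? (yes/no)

The ECM infinitive is scope-transparent — *every choreographer* is free to raise above *a philosopher*.
Clause-internal QR can adjoin the lower DP above the subject, yielding the inverse reading.
So *every choreographer* > *a philosopher* is among the available readings.

Yes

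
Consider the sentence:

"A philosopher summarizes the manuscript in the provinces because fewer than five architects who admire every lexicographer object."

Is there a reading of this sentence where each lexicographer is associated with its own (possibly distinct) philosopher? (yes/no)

No

This is the *every lexicographer* > *a philosopher* reading.
The target quantifier *every lexicographer* is part of the relative clause *who admire every lexicographer*, which is itself inside the adjunct *because fewer than five architects who admire every lexicographer object*.
The quantifier would have to escape first the RC and then the adjunct — two independent island violations.
*every lexicographer* is confined to the island and cannot take scope over *a philosopher*.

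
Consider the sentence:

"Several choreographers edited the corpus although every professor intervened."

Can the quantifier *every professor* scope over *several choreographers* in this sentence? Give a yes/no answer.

No

*every professor* is embedded in the adjunct clause *although every professor intervened*.
The adjunct-island constraint bars QR out of an adverbial clause.
So the wide-scope reading for *every professor* is blocked.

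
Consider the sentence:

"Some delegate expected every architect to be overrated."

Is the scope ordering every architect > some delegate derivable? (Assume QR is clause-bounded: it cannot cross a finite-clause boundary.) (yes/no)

Yes

*every architect* is the subject of an ECM infinitive — the infinitival complement of an ECM verb is not a scope island, so *every architect* can raise into the matrix clause.
No island intervenes, so both surface and inverse scope are derivable.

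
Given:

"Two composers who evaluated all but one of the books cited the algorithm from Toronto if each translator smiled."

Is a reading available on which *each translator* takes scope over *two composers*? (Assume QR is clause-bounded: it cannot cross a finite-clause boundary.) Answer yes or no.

*each translator* is embedded in the adjunct clause *if each translator smiled*.
Adjunct clauses are scope islands: a quantifier inside an adjunct cannot raise into the matrix clause.
Hence only narrow scope for *each translator* (under *two composers*) survives.

No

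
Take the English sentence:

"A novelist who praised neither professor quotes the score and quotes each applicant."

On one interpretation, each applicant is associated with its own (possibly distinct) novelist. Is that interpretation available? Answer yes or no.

No

That reading corresponds to *each applicant* > *a novelist*.
*each applicant* sits inside one conjunct of the coordinate structure (*quotes each applicant*).
A quantifier cannot raise out of one conjunct of a coordination across the whole coordinate structure — the CSC applies to QR.
So *each applicant* cannot raise to a position above *a novelist*.
(Only the surface reading survives: one fixed novelist with respect to all the relevant applicants.)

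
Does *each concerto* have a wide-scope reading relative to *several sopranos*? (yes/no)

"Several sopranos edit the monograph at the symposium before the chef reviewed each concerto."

No

*each concerto* sits inside the adjunct clause *before the chef reviewed each concerto*.
Scope out of an adjunct clause is unavailable: QR respects the adjunct-island constraint.
*each concerto* > *several sopranos* would require crossing that boundary, which is illicit.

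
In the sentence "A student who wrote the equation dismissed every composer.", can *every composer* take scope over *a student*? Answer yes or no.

Yes

The relative clause *who wrote the equation* modifies *a student*, but *every composer* is not inside that relative clause — it is an argument of the matrix verb.
Nothing blocks QR of the lower DP to a position above the higher one, so inverse scope is available.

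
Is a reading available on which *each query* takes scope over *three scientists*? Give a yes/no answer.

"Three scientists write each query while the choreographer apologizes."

Yes

Although there is an adjunct clause, *each query* is in the main clause, not inside the adjunct.
QR within a single clause is free, so the lower quantifier may take scope over the higher one.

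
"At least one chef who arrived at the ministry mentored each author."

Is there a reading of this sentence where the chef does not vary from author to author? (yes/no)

Yes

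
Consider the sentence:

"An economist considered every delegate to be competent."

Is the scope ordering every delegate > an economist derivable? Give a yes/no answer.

This is an ECM construction: *every delegate* is the infinitival subject, Case-marked by the matrix verb, and the infinitive is transparent for QR.
Clause-internal QR can adjoin the lower DP above the subject, yielding the inverse reading.
So *every delegate* > *an economist* is among the available readings.

Yes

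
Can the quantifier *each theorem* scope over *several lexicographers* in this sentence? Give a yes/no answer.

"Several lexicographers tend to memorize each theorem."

Yes

Infinitival complements of raising predicates do not block QR; *each theorem* and *several lexicographers* are effectively clausemates.
Ordinary QR to a clause-peripheral position gives the wide-scope LF for the lower DP.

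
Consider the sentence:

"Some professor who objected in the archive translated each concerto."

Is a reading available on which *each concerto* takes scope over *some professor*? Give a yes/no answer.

*each concerto* sits in the matrix clause, not in the relative clause on *some professor*.
QR within a single clause is free, so the lower quantifier may take scope over the higher one.

Yes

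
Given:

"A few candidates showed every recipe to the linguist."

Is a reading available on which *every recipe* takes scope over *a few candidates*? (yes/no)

*a few candidates* and *every recipe* are co-arguments of the matrix verb, with nothing but a clause-internal boundary between them.
Nothing blocks QR of the lower DP to a position above the higher one, so inverse scope is available.

Yes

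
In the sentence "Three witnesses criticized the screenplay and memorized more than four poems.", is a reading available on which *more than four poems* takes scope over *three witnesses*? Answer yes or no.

*more than four poems* is embedded in one conjunct of the coordinate structure (*memorized more than four poems*).
QR out of a conjunct would have to apply non-ATB, which the CSC forbids.
There is no licit LF on which *more than four poems* c-commands *three witnesses*.

No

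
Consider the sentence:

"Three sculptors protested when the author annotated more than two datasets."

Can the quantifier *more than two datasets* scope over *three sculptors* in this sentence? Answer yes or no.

No

*more than two datasets* is embedded in the adjunct clause *when the author annotated more than two datasets*.
Adjuncts are opaque for quantifier raising; a quantifier in an adjunct stays inside it.
*more than two datasets* > *three sculptors* would require crossing that boundary, which is illicit.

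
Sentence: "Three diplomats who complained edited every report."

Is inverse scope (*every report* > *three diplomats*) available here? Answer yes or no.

Yes

The relative clause *who complained* modifies *three diplomats*, but *every report* is not inside that relative clause — it is an argument of the matrix verb.
Since no island is crossed, the inverse ordering is licensed alongside surface scope.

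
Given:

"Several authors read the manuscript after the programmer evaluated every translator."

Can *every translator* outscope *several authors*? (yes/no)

No

The target quantifier *every translator* is part of the adjunct clause *after the programmer evaluated every translator*.
Adverbial clauses are not L-marked, so they are barriers for QR — the quantifier cannot escape the adjunct.
So the wide-scope reading for *every translator* is blocked.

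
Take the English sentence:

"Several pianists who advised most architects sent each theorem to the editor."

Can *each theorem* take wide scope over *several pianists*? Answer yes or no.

Yes

The RC *who advised most architects* is an island, but *each theorem* is not inside it — it is the matrix object, a clausemate of *several pianists*.
Since no island is crossed, the inverse ordering is licensed alongside surface scope.
Both orderings are possible: *several pianists* > *each theorem* and *each theorem* > *several pianists*.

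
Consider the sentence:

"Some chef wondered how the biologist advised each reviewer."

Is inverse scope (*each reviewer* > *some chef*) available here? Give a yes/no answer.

*each reviewer* is embedded in the embedded question *how the biologist advised each reviewer*.
The wh-island constraint blocks QR out of an embedded interrogative.
*each reviewer* > *some chef* would require crossing that boundary, which is illicit.

No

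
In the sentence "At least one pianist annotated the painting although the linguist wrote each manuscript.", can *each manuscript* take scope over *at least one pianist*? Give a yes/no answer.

The DP *each manuscript* is contained in the adjunct clause *although the linguist wrote each manuscript*.
Adjunct clauses are scope islands: a quantifier inside an adjunct cannot raise into the matrix clause.
The inverse ordering *each manuscript* > *at least one pianist* is therefore underivable.
(Only the surface reading survives: one fixed pianist with respect to all the relevant manuscripts.)

No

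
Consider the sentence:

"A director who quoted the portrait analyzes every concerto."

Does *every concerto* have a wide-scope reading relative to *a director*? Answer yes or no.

Yes

*every concerto* is a matrix argument; only *a director* is modified by the relative clause *who quoted the portrait*, so the RC island is irrelevant to the target quantifier.
Since no island is crossed, the inverse ordering is licensed alongside surface scope.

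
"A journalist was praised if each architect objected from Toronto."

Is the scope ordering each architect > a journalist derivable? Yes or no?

No

The target quantifier *each architect* is part of the adjunct clause *if each architect objected from Toronto*.
Adjunct clauses are scope islands: a quantifier inside an adjunct cannot raise into the matrix clause.
Hence only narrow scope for *each architect* (under *a journalist*) survives.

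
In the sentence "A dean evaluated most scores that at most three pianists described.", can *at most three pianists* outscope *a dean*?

The target quantifier *at most three pianists* is part of the relative clause *that at most three pianists described* modifying *most scores*.
Relative clauses block scope extraction: QR cannot target a position outside the modified NP.
The inverse ordering *at most three pianists* > *a dean* is therefore underivable.

No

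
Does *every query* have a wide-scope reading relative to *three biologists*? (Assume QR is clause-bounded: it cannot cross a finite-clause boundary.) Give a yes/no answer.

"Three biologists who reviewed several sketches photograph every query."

Yes

The RC *who reviewed several sketches* is an island, but *every query* is not inside it — it is the matrix object, a clausemate of *three biologists*.
Since no island is crossed, the inverse ordering is licensed alongside surface scope.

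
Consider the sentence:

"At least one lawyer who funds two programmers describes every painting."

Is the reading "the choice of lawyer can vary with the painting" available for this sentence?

Yes

The paraphrase describes the scope ordering *every painting* > *at least one lawyer*.
The RC *who funds two programmers* is an island, but *every painting* is not inside it — it is the matrix object, a clausemate of *at least one lawyer*.
Ordinary QR to a clause-peripheral position gives the wide-scope LF for the lower DP.
Both orderings are possible: *at least one lawyer* > *every painting* and *every painting* > *at least one lawyer*.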